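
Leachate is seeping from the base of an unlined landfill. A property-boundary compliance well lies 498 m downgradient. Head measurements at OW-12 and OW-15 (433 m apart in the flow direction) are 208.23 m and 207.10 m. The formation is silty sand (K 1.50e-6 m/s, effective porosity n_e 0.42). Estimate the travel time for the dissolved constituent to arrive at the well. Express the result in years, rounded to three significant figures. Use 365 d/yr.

1690 years

Hydraulic gradient i = (208.23 − 207.10) / 433 = 1.13 / 433 = 0.002610
K = 1.50e-6 m/s × 86400 s/d = 0.1296 m/d
Darcy flux q = K·i = 0.1296 × 0.002610 = 3.382e-4 m/d
Seepage velocity v = q / n = 3.382e-4 / 0.42 = 8.053e-4 m/d
t = L / v = 498 / 8.053e-4 = 618400 d
   = 618400 / 365 = 1690 yr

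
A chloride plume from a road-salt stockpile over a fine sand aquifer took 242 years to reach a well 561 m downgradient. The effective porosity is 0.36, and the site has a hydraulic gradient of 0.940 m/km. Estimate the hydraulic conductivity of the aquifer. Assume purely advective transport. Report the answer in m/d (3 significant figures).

2.43 m/d

t = 242 years = 88330 d
v = L / t = 561 / 88330 = 0.006351 m/d
K = v · n / i = 0.006351 × 0.36 / 9.4e-4 = 2.43 m/d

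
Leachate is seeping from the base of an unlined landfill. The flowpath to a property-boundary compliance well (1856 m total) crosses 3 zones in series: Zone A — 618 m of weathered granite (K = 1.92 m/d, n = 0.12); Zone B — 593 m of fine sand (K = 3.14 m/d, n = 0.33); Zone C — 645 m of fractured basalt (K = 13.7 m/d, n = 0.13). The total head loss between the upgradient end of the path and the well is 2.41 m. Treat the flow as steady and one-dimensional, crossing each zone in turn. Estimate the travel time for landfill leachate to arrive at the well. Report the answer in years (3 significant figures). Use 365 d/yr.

Continuity: the same q passes through each zone, so ΔH = q·Σ(L_j/K_j) — the zones act as resistances in series.
Σ(L/K) = 618/1.92 + 593/3.14 + 645/13.7 = 321.9 + 188.9 + 47.08 = 557.8 d
q = ΔH / Σ(L/K) = 2.41 / 557.8 = 0.004320 m/d (same in every zone)
Zone A: v = q/n = 0.004320/0.12 = 0.03600 m/d → t_A = 618/0.03600 = 17160 d
Zone B: v = q/n = 0.004320/0.33 = 0.01309 m/d → t_B = 593/0.01309 = 45290 d
Zone C: v = q/n = 0.004320/0.13 = 0.03323 m/d → t_C = 645/0.03323 = 19410 d
Total t = 17160 + 45290 + 19410 = 81870 d
   = 81870 / 365 = 224 yr

224 years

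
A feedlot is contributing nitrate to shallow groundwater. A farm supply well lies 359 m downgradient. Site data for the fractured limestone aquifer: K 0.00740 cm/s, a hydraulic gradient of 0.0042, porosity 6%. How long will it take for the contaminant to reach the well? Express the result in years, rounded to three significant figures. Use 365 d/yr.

K = 0.00740 cm/s × 864 = 6.394 m/d
Specific discharge q = 6.394 × 0.0042 = 0.02685 m/d
Seepage velocity v = q / n = 0.02685 / 0.06 = 0.4476 m/d
t = L / v = 359 / 0.4476 = 802.1 d
   = 802.1 / 365 = 2.20 yr

2.20 years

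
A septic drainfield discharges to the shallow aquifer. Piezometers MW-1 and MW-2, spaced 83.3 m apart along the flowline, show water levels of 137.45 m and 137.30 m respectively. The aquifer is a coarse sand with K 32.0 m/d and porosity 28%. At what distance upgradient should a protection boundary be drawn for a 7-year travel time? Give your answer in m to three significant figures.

526 m

Hydraulic gradient i = (137.45 − 137.30) / 83.3 = 0.15 / 83.3 = 0.001801
Specific discharge q = 32.0 × 0.001801 = 0.05762 m/d
v = Ki/n = 32.0·0.001801/0.28 = 0.2058 m/d
T = 7 yr × 365 = 2555 d
L = v × T = 0.2058 × 2555 = 525.8 m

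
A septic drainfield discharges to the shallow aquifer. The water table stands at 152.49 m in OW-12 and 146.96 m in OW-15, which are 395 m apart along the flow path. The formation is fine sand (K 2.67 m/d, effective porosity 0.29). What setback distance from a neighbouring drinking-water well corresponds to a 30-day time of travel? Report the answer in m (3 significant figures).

3.87 m

Hydraulic gradient i = (152.49 − 146.96) / 395 = 5.53 / 395 = 0.01400
q = Ki = 2.67 × 0.01400 = 0.03738 m/d
v = Ki/n = 2.67·0.01400/0.29 = 0.1289 m/d
L = v × T = 0.1289 × 30 = 3.867 m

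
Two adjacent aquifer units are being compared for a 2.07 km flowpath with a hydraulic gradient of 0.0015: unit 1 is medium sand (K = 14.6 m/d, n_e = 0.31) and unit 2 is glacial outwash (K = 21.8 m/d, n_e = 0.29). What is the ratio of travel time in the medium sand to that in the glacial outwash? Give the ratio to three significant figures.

Unit 1 (medium sand): v = 14.6×0.0015/0.31 = 0.07065 m/d, t = 2070/0.07065 = 29300 d
Unit 2 (glacial outwash): v = 21.8×0.0015/0.29 = 0.1128 m/d, t = 2070/0.1128 = 18360 d
t(medium sand) / t(glacial outwash) = 29300/18360 = 1.60

1.60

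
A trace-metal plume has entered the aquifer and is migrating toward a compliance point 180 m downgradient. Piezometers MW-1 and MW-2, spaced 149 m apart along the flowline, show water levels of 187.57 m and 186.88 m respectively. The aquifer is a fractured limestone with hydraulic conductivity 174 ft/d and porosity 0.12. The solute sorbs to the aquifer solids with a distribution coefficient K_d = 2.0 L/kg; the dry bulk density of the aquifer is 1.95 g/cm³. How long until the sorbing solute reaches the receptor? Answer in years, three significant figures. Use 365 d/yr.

8.07 years

Hydraulic gradient i = (187.57 − 186.88) / 149 = 0.69 / 149 = 0.004631
K = 174 ft/d × 0.3048 = 53.04 m/d
Specific discharge q = 53.04 × 0.004631 = 0.2456 m/d
v_s = q/n_e = 0.2456/0.12 = 2.047 m/d
Retardation R = 1 + ρ_b·K_d/n = 1 + 1.95×2.0/0.12 = 33.50
Contaminant velocity v_c = v/R = 2.047/33.50 = 0.06109 m/d
t = L/v_c = 180/0.06109 = 2946 d
   = 2946/365 = 8.07 yr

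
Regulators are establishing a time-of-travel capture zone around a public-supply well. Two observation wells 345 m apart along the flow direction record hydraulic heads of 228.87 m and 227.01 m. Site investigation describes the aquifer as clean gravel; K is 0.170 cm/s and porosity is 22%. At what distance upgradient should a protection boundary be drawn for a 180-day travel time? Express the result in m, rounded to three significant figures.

648 m

Hydraulic gradient i = (228.87 − 227.01) / 345 = 1.86 / 345 = 0.005391
K = 0.170 cm/s × 864 = 146.9 m/d
Specific discharge q = 146.9 × 0.005391 = 0.7919 m/d
Average linear velocity = 0.7919 / 0.22 = 3.599 m/d
L = v × T = 3.599 × 180 = 647.9 m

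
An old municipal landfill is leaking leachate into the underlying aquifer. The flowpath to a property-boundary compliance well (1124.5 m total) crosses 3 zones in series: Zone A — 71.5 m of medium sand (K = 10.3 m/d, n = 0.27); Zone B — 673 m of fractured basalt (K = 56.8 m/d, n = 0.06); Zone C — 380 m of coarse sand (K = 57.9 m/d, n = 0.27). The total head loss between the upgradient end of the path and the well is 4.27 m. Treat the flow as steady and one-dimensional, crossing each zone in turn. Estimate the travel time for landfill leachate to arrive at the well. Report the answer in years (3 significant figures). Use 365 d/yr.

Continuity: the same q passes through each zone, so ΔH = q·Σ(L_j/K_j) — the zones act as resistances in series.
Σ(L/K) = 71.5/10.3 + 673/56.8 + 380/57.9 = 6.942 + 11.85 + 6.563 = 25.35 d
q = ΔH / Σ(L/K) = 4.27 / 25.35 = 0.1684 m/d (same in every zone)
Zone A: v = q/n = 0.1684/0.27 = 0.6238 m/d → t_A = 71.5/0.6238 = 114.6 d
Zone B: v = q/n = 0.1684/0.06 = 2.807 m/d → t_B = 673/2.807 = 239.8 d
Zone C: v = q/n = 0.1684/0.27 = 0.6238 m/d → t_C = 380/0.6238 = 609.2 d
Total t = 114.6 + 239.8 + 609.2 = 963.6 d
   = 963.6 / 365 = 2.64 yr

2.64 years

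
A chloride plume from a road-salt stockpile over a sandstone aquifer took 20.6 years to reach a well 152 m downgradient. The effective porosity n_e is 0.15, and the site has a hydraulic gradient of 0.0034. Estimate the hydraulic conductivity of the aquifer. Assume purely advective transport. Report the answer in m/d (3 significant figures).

t = 20.6 years = 7519 d
v = L / t = 152 / 7519 = 0.02022 m/d
K = v · n / i = 0.02022 × 0.15 / 0.0034 = 0.892 m/d

0.892 m/d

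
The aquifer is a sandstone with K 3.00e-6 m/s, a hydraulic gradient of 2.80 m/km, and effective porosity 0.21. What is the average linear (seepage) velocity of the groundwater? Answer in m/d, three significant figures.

K = 3.00e-6 m/s × 86400 s/d = 0.2592 m/d
Darcy flux q = K·i = 0.2592 × 0.0028 = 7.258e-4 m/d
Average linear velocity = 7.258e-4 / 0.21 = 0.003456 m/d

0.00346 m/d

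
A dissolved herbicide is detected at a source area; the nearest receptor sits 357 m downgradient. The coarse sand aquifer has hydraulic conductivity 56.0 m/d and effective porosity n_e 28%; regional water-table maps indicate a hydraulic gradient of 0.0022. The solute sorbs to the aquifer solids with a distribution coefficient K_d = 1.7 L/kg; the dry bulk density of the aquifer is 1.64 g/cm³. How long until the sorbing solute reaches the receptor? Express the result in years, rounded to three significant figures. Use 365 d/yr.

24.4 years

q = Ki = 56.0 × 0.0022 = 0.1232 m/d
Average linear velocity = 0.1232 / 0.28 = 0.4400 m/d
Retardation R = 1 + ρ_b·K_d/n = 1 + 1.64×1.7/0.28 = 10.96
Contaminant velocity v_c = v/R = 0.4400/10.96 = 0.04016 m/d
t = L/v_c = 357/0.04016 = 8890 d
   = 8890/365 = 24.4 yr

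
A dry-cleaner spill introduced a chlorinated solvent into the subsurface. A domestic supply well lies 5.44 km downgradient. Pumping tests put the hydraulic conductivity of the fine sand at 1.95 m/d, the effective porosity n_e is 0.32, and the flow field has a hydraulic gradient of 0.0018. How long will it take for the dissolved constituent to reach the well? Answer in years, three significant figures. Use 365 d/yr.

Darcy flux q = K·i = 1.95 × 0.0018 = 0.003510 m/d
v_s = q/n_e = 0.003510/0.32 = 0.01097 m/d
L = 5.44 km = 5440 m
t = L / v = 5440 / 0.01097 = 496000 d
   = 496000 / 365 = 1360 yr

1360 years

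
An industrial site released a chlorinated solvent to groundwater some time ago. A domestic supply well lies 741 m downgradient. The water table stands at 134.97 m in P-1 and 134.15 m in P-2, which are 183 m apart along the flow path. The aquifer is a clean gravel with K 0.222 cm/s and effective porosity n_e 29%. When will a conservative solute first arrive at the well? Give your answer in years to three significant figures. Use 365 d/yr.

0.685 years

Hydraulic gradient i = (134.97 − 134.15) / 183 = 0.82 / 183 = 0.004481
K = 0.222 cm/s × 864 = 191.8 m/d
Specific discharge q = 191.8 × 0.004481 = 0.8595 m/d
v_s = q/n_e = 0.8595/0.29 = 2.964 m/d
t = L / v = 741 / 2.964 = 250.0 d
   = 250.0 / 365 = 0.685 yr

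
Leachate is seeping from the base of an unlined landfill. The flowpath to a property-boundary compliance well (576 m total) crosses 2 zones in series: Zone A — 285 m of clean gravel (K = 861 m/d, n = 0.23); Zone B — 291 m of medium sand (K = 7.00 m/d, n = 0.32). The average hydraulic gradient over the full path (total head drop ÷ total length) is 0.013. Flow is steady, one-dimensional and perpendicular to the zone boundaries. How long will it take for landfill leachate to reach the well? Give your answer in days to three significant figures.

Continuity: the same q passes through each zone, so ΔH = q·Σ(L_j/K_j) — the zones act as resistances in series.
Σ(L/K) = 285/861 + 291/7.00 = 0.3310 + 41.57 = 41.90 d
K_eq = L_total / Σ(L/K) = 576 / 41.90 = 13.75 m/d
q = K_eq · i = 13.75 × 0.013 = 0.1787 m/d (same in every zone)
Zone A: v = q/n = 0.1787/0.23 = 0.7770 m/d → t_A = 285/0.7770 = 366.8 d
Zone B: v = q/n = 0.1787/0.32 = 0.5584 m/d → t_B = 291/0.5584 = 521.1 d
Total t = 366.8 + 521.1 = 887.9 d

888 days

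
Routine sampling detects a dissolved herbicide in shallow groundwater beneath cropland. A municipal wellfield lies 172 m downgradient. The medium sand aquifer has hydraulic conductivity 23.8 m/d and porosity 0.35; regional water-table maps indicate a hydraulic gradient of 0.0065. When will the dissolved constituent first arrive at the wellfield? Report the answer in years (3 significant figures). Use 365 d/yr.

1.07 years

Specific discharge q = 23.8 × 0.0065 = 0.1547 m/d
v_s = q/n_e = 0.1547/0.35 = 0.4420 m/d
t = L / v = 172 / 0.4420 = 389.1 d
   = 389.1 / 365 = 1.07 yr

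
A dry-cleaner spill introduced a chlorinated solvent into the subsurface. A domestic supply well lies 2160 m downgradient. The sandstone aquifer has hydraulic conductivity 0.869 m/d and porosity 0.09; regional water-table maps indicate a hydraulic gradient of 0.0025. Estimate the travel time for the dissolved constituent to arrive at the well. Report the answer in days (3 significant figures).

89500 days

q = Ki = 0.869 × 0.0025 = 0.002173 m/d
Seepage velocity v = q / n = 0.002173 / 0.09 = 0.02414 m/d
t = L / v = 2160 / 0.02414 = 89480 d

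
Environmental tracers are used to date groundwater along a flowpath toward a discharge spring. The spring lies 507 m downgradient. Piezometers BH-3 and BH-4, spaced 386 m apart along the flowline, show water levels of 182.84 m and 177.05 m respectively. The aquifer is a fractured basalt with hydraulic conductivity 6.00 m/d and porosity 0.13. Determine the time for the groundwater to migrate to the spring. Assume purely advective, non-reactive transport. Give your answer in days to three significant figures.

Hydraulic gradient i = (182.84 − 177.05) / 386 = 5.79 / 386 = 0.01500
Darcy flux q = K·i = 6.00 × 0.01500 = 0.09000 m/d
Average linear velocity = 0.09000 / 0.13 = 0.6923 m/d
t = L / v = 507 / 0.6923 = 732.3 d

732 days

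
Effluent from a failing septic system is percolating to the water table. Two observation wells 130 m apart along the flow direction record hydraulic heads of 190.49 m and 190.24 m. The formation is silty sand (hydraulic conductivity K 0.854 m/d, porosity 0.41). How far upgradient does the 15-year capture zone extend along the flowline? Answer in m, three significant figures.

Hydraulic gradient i = (190.49 − 190.24) / 130 = 0.25 / 130 = 0.001923
q = Ki = 0.854 × 0.001923 = 0.001642 m/d
v = Ki/n = 0.854·0.001923/0.41 = 0.004006 m/d
T = 15 yr × 365 = 5475 d
L = v × T = 0.004006 × 5475 = 21.93 m

21.9 m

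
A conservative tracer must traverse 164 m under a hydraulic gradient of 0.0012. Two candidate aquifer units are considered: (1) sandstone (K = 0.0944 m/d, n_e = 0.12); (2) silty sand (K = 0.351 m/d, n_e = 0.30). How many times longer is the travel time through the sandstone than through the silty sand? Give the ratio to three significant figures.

1.49

Unit 1 (sandstone): v = 0.0944×0.0012/0.12 = 9.440e-4 m/d, t = 164/9.440e-4 = 173700 d
Unit 2 (silty sand): v = 0.351×0.0012/0.30 = 0.001404 m/d, t = 164/0.001404 = 116800 d
t(sandstone) / t(silty sand) = 173700/116800 = 1.49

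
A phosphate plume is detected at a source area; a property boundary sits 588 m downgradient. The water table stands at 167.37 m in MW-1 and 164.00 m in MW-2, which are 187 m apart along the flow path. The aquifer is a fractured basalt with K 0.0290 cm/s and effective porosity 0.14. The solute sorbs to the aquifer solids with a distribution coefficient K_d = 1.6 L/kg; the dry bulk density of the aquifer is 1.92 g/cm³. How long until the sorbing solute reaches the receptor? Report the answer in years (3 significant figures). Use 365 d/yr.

11.5 years

Hydraulic gradient i = (167.37 − 164.00) / 187 = 3.37 / 187 = 0.01802
K = 0.0290 cm/s × 864 = 25.06 m/d
Specific discharge q = 25.06 × 0.01802 = 0.4515 m/d
Seepage velocity v = q / n = 0.4515 / 0.14 = 3.225 m/d
Retardation R = 1 + ρ_b·K_d/n = 1 + 1.92×1.6/0.14 = 22.94
Contaminant velocity v_c = v/R = 3.225/22.94 = 0.1406 m/d
t = L/v_c = 588/0.1406 = 4183 d
   = 4183/365 = 11.5 yr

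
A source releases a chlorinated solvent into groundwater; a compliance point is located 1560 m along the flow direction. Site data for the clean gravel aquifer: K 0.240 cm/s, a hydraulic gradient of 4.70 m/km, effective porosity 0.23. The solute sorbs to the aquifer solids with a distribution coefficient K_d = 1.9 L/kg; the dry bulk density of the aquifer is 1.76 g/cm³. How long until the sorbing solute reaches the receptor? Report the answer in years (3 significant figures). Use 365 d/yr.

K = 0.240 cm/s × 864 = 207.4 m/d
q = Ki = 207.4 × 0.0047 = 0.9746 m/d
v = Ki/n = 207.4·0.0047/0.23 = 4.237 m/d
Retardation R = 1 + ρ_b·K_d/n = 1 + 1.76×1.9/0.23 = 15.54
Contaminant velocity v_c = v/R = 4.237/15.54 = 0.2727 m/d
t = L/v_c = 1560/0.2727 = 5721 d
   = 5721/365 = 15.7 yr

15.7 years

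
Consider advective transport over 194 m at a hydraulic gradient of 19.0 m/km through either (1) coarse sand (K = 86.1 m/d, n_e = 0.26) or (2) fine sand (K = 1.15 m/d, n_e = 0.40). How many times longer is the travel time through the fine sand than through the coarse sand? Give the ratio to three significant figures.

115

Unit 1 (coarse sand): v = 86.1×0.019/0.26 = 6.292 m/d, t = 194/6.292 = 30.83 d
Unit 2 (fine sand): v = 1.15×0.019/0.40 = 0.05462 m/d, t = 194/0.05462 = 3551 d
t(fine sand) / t(coarse sand) = 3551/30.83 = 115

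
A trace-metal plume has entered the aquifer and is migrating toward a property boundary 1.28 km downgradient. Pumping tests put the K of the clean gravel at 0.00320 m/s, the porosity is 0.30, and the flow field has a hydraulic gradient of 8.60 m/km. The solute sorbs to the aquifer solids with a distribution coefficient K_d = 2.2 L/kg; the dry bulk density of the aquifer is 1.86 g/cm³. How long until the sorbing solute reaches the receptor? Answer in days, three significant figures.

2360 days

K = 0.00320 m/s × 86400 s/d = 276.5 m/d
q = Ki = 276.5 × 0.0086 = 2.378 m/d
Seepage velocity v = q / n = 2.378 / 0.30 = 7.926 m/d
Retardation R = 1 + ρ_b·K_d/n = 1 + 1.86×2.2/0.30 = 14.64
Contaminant velocity v_c = v/R = 7.926/14.64 = 0.5414 m/d
L = 1.28 km = 1280 m
t = L/v_c = 1280/0.5414 = 2364 d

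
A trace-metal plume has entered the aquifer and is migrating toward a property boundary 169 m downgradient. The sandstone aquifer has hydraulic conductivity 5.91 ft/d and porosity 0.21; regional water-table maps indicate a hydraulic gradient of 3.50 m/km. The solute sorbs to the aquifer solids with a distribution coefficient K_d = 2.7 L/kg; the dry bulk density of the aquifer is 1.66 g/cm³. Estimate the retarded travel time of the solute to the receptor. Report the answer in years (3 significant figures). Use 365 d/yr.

K = 5.91 ft/d × 0.3048 = 1.801 m/d
Darcy flux q = K·i = 1.801 × 0.0035 = 0.006305 m/d
v_s = q/n_e = 0.006305/0.21 = 0.03002 m/d
Retardation R = 1 + ρ_b·K_d/n = 1 + 1.66×2.7/0.21 = 22.34
Contaminant velocity v_c = v/R = 0.03002/22.34 = 0.001344 m/d
t = L/v_c = 169/0.001344 = 125800 d
   = 125800/365 = 345 yr

345 years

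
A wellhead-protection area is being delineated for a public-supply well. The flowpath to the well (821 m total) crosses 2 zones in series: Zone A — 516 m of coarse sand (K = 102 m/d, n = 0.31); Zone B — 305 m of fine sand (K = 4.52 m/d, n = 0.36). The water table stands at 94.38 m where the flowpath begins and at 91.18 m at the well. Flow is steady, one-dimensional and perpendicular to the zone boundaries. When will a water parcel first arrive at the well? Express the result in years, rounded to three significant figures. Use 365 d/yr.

Total head drop ΔH = 94.38 − 91.18 = 3.20 m
Continuity: the same q passes through each zone, so ΔH = q·Σ(L_j/K_j) — the zones act as resistances in series.
Σ(L/K) = 516/102 + 305/4.52 = 5.059 + 67.48 = 72.54 d
q = ΔH / Σ(L/K) = 3.20 / 72.54 = 0.04412 m/d (same in every zone)
Zone A: v = q/n = 0.04412/0.31 = 0.1423 m/d → t_A = 516/0.1423 = 3626 d
Zone B: v = q/n = 0.04412/0.36 = 0.1225 m/d → t_B = 305/0.1225 = 2489 d
Total t = 3626 + 2489 = 6115 d
   = 6115 / 365 = 16.8 yr

16.8 years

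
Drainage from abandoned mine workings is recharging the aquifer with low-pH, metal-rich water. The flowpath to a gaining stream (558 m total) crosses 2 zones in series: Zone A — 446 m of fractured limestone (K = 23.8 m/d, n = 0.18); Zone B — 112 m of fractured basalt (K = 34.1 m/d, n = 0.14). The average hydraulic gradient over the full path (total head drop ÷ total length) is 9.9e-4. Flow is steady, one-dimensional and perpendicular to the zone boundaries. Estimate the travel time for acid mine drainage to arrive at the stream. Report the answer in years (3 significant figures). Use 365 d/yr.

Steady 1-D flow in series ⇒ the Darcy flux q is identical in every zone and the zone head losses add (resistances L/K in series).
Σ(L/K) = 446/23.8 + 112/34.1 = 18.74 + 3.284 = 22.02 d
K_eq = L_total / Σ(L/K) = 558 / 22.02 = 25.34 m/d
q = K_eq · i = 25.34 × 9.9e-4 = 0.02508 m/d (same in every zone)
Zone A: v = q/n = 0.02508/0.18 = 0.1393 m/d → t_A = 446/0.1393 = 3201 d
Zone B: v = q/n = 0.02508/0.14 = 0.1792 m/d → t_B = 112/0.1792 = 625.1 d
Total t = 3201 + 625.1 = 3826 d
   = 3826 / 365 = 10.5 yr

10.5 years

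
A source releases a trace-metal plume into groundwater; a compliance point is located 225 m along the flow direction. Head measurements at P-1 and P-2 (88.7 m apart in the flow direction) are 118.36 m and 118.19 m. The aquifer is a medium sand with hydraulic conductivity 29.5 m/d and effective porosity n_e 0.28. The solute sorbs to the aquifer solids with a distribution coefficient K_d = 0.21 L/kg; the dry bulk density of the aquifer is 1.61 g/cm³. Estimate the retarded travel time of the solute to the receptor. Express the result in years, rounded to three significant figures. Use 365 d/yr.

6.74 years

Hydraulic gradient i = (118.36 − 118.19) / 88.7 = 0.17 / 88.7 = 0.001917
Darcy flux q = K·i = 29.5 × 0.001917 = 0.05654 m/d
Seepage velocity v = q / n = 0.05654 / 0.28 = 0.2019 m/d
Retardation R = 1 + ρ_b·K_d/n = 1 + 1.61×0.21/0.28 = 2.208
Contaminant velocity v_c = v/R = 0.2019/2.208 = 0.09147 m/d
t = L/v_c = 225/0.09147 = 2460 d
   = 2460/365 = 6.74 yr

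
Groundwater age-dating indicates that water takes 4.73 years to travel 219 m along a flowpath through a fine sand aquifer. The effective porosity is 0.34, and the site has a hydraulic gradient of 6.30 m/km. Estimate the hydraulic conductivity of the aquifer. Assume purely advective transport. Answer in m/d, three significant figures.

6.85 m/d

t = 4.73 years = 1726 d
v = L / t = 219 / 1726 = 0.1268 m/d
K = v · n / i = 0.1268 × 0.34 / 0.0063 = 6.85 m/d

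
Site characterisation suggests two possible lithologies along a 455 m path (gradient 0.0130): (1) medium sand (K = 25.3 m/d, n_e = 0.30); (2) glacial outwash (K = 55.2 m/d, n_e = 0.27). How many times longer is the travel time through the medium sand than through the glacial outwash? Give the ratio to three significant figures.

Unit 1 (medium sand): v = 25.3×0.013/0.30 = 1.096 m/d, t = 455/1.096 = 415.0 d
Unit 2 (glacial outwash): v = 55.2×0.013/0.27 = 2.658 m/d, t = 455/2.658 = 171.2 d
t(medium sand) / t(glacial outwash) = 415.0/171.2 = 2.42

2.42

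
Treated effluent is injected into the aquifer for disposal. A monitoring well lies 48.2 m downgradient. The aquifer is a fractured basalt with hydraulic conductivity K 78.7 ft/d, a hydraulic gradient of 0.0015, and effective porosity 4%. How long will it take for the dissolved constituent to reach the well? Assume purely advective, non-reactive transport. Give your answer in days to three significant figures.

K = 78.7 ft/d × 0.3048 = 23.99 m/d
Darcy flux q = K·i = 23.99 × 0.0015 = 0.03598 m/d
Seepage velocity v = q / n = 0.03598 / 0.04 = 0.8995 m/d
t = L / v = 48.2 / 0.8995 = 53.58 d

53.6 days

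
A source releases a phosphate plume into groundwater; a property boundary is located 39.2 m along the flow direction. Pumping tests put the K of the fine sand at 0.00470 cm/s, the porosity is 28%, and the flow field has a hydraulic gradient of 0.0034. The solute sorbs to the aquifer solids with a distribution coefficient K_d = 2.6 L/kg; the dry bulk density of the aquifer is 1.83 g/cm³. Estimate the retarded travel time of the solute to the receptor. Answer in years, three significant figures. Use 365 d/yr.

K = 0.00470 cm/s × 864 = 4.061 m/d
Specific discharge q = 4.061 × 0.0034 = 0.01381 m/d
v_s = q/n_e = 0.01381/0.28 = 0.04931 m/d
Retardation R = 1 + ρ_b·K_d/n = 1 + 1.83×2.6/0.28 = 17.99
Contaminant velocity v_c = v/R = 0.04931/17.99 = 0.002741 m/d
t = L/v_c = 39.2/0.002741 = 14300 d
   = 14300/365 = 39.2 yr

39.2 years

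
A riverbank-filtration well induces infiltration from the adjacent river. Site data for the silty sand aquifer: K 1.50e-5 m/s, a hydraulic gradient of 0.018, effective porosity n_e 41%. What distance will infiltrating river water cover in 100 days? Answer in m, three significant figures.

5.69 m

K = 1.50e-5 m/s × 86400 s/d = 1.296 m/d
Specific discharge q = 1.296 × 0.018 = 0.02333 m/d
v_s = q/n_e = 0.02333/0.41 = 0.05690 m/d
L = v × T = 0.05690 × 100 = 5.690 m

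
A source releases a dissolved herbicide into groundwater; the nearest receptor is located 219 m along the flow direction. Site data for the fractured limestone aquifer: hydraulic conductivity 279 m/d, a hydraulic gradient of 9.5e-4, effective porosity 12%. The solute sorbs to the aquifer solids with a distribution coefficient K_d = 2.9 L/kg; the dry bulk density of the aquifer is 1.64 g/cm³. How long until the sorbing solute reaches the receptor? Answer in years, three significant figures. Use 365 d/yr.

Specific discharge q = 279 × 9.5e-4 = 0.2651 m/d
v = Ki/n = 279·9.5e-4/0.12 = 2.209 m/d
Retardation R = 1 + ρ_b·K_d/n = 1 + 1.64×2.9/0.12 = 40.63
Contaminant velocity v_c = v/R = 2.209/40.63 = 0.05436 m/d
t = L/v_c = 219/0.05436 = 4029 d
   = 4029/365 = 11.0 yr

11.0 years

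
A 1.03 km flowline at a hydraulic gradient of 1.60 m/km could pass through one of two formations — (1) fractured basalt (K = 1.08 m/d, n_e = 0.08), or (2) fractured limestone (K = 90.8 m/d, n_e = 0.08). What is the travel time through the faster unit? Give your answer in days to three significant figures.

Unit 1 (fractured basalt): v = 1.08×0.0016/0.08 = 0.02160 m/d, t = 1030/0.02160 = 47690 d
Unit 2 (fractured limestone): v = 90.8×0.0016/0.08 = 1.816 m/d, t = 1030/1.816 = 567.2 d
Faster unit: t = 567 d

567 days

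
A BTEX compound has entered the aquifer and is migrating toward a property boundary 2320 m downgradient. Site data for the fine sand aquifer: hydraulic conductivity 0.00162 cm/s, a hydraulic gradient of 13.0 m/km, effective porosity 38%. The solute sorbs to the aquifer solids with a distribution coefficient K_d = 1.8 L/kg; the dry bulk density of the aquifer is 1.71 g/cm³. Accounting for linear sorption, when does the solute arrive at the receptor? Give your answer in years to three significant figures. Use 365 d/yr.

1210 years

K = 0.00162 cm/s × 864 = 1.400 m/d
q = Ki = 1.400 × 0.013 = 0.01820 m/d
Seepage velocity v = q / n = 0.01820 / 0.38 = 0.04788 m/d
Retardation R = 1 + ρ_b·K_d/n = 1 + 1.71×1.8/0.38 = 9.100
Contaminant velocity v_c = v/R = 0.04788/9.100 = 0.005262 m/d
t = L/v_c = 2320/0.005262 = 440900 d
   = 440900/365 = 1210 yr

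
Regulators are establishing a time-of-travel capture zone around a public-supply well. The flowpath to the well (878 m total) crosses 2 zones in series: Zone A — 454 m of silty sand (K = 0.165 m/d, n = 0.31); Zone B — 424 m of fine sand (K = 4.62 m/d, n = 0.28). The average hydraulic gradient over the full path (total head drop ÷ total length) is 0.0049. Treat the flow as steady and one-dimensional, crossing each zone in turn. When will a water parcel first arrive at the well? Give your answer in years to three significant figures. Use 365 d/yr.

Steady 1-D flow in series ⇒ the Darcy flux q is identical in every zone and the zone head losses add (resistances L/K in series).
Σ(L/K) = 454/0.165 + 424/4.62 = 2752 + 91.77 = 2843 d
K_eq = L_total / Σ(L/K) = 878 / 2843 = 0.3088 m/d
q = K_eq · i = 0.3088 × 0.0049 = 0.001513 m/d (same in every zone)
Zone A: v = q/n = 0.001513/0.31 = 0.004881 m/d → t_A = 454/0.004881 = 93010 d
Zone B: v = q/n = 0.001513/0.28 = 0.005404 m/d → t_B = 424/0.005404 = 78460 d
Total t = 93010 + 78460 = 171500 d
   = 171500 / 365 = 470 yr

470 years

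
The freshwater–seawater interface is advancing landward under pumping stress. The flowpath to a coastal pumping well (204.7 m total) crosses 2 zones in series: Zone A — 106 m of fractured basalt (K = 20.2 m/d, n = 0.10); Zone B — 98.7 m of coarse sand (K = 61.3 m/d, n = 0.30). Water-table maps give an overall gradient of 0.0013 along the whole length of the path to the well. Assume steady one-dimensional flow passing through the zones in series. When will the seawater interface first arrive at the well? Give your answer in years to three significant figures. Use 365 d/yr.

Steady 1-D flow in series ⇒ the Darcy flux q is identical in every zone and the zone head losses add (resistances L/K in series).
Σ(L/K) = 106/20.2 + 98.7/61.3 = 5.248 + 1.610 = 6.858 d
K_eq = L_total / Σ(L/K) = 204.7 / 6.858 = 29.85 m/d
q = K_eq · i = 29.85 × 0.0013 = 0.03880 m/d (same in every zone)
Zone A: v = q/n = 0.03880/0.10 = 0.3880 m/d → t_A = 106/0.3880 = 273.2 d
Zone B: v = q/n = 0.03880/0.30 = 0.1293 m/d → t_B = 98.7/0.1293 = 763.0 d
Total t = 273.2 + 763.0 = 1036 d
   = 1036 / 365 = 2.84 yr

2.84 years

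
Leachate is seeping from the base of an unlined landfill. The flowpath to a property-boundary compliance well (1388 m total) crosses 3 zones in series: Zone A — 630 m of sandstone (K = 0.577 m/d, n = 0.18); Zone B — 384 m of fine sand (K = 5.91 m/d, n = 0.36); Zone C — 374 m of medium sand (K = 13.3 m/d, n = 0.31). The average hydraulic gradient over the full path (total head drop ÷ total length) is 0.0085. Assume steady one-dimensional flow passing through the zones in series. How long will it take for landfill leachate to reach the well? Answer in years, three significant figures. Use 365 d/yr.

101 years

Steady 1-D flow in series ⇒ the Darcy flux q is identical in every zone and the zone head losses add (resistances L/K in series).
Σ(L/K) = 630/0.577 + 384/5.91 + 374/13.3 = 1092 + 64.97 + 28.12 = 1185 d
K_eq = L_total / Σ(L/K) = 1388 / 1185 = 1.171 m/d
q = K_eq · i = 1.171 × 0.0085 = 0.009957 m/d (same in every zone)
Zone A: v = q/n = 0.009957/0.18 = 0.05531 m/d → t_A = 630/0.05531 = 11390 d
Zone B: v = q/n = 0.009957/0.36 = 0.02766 m/d → t_B = 384/0.02766 = 13880 d
Zone C: v = q/n = 0.009957/0.31 = 0.03212 m/d → t_C = 374/0.03212 = 11640 d
Total t = 11390 + 13880 + 11640 = 36920 d
   = 36920 / 365 = 101 yr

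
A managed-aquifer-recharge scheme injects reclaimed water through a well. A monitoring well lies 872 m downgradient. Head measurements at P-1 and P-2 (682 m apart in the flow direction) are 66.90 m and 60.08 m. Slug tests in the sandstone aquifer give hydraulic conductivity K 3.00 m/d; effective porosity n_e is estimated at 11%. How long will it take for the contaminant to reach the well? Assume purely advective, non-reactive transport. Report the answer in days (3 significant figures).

Hydraulic gradient i = (66.90 − 60.08) / 682 = 6.82 / 682 = 0.01000
q = Ki = 3.00 × 0.01000 = 0.03000 m/d
Average linear velocity = 0.03000 / 0.11 = 0.2727 m/d
t = L / v = 872 / 0.2727 = 3197 d

3200 days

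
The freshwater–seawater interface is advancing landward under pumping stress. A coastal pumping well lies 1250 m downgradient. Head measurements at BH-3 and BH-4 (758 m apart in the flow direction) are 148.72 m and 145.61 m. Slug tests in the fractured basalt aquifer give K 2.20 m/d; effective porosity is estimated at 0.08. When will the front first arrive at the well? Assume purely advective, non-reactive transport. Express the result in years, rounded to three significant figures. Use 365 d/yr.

30.4 years

Hydraulic gradient i = (148.72 − 145.61) / 758 = 3.11 / 758 = 0.004103
q = Ki = 2.20 × 0.004103 = 0.009026 m/d
Average linear velocity = 0.009026 / 0.08 = 0.1128 m/d
t = L / v = 1250 / 0.1128 = 11080 d
   = 11080 / 365 = 30.4 yr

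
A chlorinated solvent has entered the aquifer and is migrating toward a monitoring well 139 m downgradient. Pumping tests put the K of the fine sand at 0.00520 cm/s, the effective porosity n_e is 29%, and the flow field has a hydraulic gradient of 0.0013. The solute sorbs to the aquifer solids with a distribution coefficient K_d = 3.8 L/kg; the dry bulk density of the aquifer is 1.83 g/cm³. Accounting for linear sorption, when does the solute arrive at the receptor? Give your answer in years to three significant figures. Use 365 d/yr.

472 years

K = 0.00520 cm/s × 864 = 4.493 m/d
q = Ki = 4.493 × 0.0013 = 0.005841 m/d
Average linear velocity = 0.005841 / 0.29 = 0.02014 m/d
Retardation R = 1 + ρ_b·K_d/n = 1 + 1.83×3.8/0.29 = 24.98
Contaminant velocity v_c = v/R = 0.02014/24.98 = 8.063e-4 m/d
t = L/v_c = 139/8.063e-4 = 172400 d
   = 172400/365 = 472 yr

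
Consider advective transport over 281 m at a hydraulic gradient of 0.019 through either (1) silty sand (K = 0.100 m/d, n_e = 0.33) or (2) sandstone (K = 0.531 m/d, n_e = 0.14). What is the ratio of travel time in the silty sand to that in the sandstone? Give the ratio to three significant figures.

Unit 1 (silty sand): v = 0.100×0.019/0.33 = 0.005758 m/d, t = 281/0.005758 = 48810 d
Unit 2 (sandstone): v = 0.531×0.019/0.14 = 0.07206 m/d, t = 281/0.07206 = 3899 d
t(silty sand) / t(sandstone) = 48810/3899 = 12.5

12.5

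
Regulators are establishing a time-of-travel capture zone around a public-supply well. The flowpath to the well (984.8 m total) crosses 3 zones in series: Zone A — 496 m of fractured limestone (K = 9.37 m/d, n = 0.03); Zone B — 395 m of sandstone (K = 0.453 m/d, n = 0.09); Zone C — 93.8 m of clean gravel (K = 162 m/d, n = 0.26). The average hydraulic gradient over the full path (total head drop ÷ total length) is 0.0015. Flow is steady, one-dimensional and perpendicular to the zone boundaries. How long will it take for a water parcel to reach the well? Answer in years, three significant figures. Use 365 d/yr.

Steady 1-D flow in series ⇒ the Darcy flux q is identical in every zone and the zone head losses add (resistances L/K in series).
Σ(L/K) = 496/9.37 + 395/0.453 + 93.8/162 = 52.93 + 872.0 + 0.5790 = 925.5 d
K_eq = L_total / Σ(L/K) = 984.8 / 925.5 = 1.064 m/d
q = K_eq · i = 1.064 × 0.0015 = 0.001596 m/d (same in every zone)
Zone A: v = q/n = 0.001596/0.03 = 0.05320 m/d → t_A = 496/0.05320 = 9322 d
Zone B: v = q/n = 0.001596/0.09 = 0.01773 m/d → t_B = 395/0.01773 = 22270 d
Zone C: v = q/n = 0.001596/0.26 = 0.006139 m/d → t_C = 93.8/0.006139 = 15280 d
Total t = 9322 + 22270 + 15280 = 46870 d
   = 46870 / 365 = 128 yr

128 years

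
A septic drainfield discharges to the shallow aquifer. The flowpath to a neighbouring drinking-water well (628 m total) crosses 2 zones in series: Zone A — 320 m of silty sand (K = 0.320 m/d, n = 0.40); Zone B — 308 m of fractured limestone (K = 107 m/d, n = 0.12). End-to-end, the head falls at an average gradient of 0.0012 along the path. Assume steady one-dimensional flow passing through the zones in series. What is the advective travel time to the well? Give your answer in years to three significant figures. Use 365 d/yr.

Continuity: the same q passes through each zone, so ΔH = q·Σ(L_j/K_j) — the zones act as resistances in series.
Σ(L/K) = 320/0.320 + 308/107 = 1000 + 2.879 = 1003 d
K_eq = L_total / Σ(L/K) = 628 / 1003 = 0.6262 m/d
q = K_eq · i = 0.6262 × 0.0012 = 7.514e-4 m/d (same in every zone)
Zone A: v = q/n = 7.514e-4/0.40 = 0.001879 m/d → t_A = 320/0.001879 = 170300 d
Zone B: v = q/n = 7.514e-4/0.12 = 0.006262 m/d → t_B = 308/0.006262 = 49190 d
Total t = 170300 + 49190 = 219500 d
   = 219500 / 365 = 601 yr

601 years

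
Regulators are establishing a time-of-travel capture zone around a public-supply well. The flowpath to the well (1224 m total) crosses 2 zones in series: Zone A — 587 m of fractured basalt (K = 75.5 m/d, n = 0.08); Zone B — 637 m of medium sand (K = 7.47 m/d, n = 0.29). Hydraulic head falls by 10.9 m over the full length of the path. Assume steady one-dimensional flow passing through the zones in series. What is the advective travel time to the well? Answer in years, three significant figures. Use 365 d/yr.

Continuity: the same q passes through each zone, so ΔH = q·Σ(L_j/K_j) — the zones act as resistances in series.
Σ(L/K) = 587/75.5 + 637/7.47 = 7.775 + 85.27 = 93.05 d
q = ΔH / Σ(L/K) = 10.9 / 93.05 = 0.1171 m/d (same in every zone)
Zone A: v = q/n = 0.1171/0.08 = 1.464 m/d → t_A = 587/1.464 = 400.9 d
Zone B: v = q/n = 0.1171/0.29 = 0.4039 m/d → t_B = 637/0.4039 = 1577 d
Total t = 400.9 + 1577 = 1978 d
   = 1978 / 365 = 5.42 yr

5.42 years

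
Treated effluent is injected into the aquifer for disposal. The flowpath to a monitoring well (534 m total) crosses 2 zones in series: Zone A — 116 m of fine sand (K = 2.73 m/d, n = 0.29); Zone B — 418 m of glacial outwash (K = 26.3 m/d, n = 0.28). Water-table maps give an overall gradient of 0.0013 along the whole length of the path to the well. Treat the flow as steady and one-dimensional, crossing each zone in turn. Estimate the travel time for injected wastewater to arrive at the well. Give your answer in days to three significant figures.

For zones in series the flux q is common to all zones; the equivalent conductivity is the harmonic (thickness-weighted) mean, K_eq = L_total / Σ(L_j/K_j).
Σ(L/K) = 116/2.73 + 418/26.3 = 42.49 + 15.89 = 58.38 d
K_eq = L_total / Σ(L/K) = 534 / 58.38 = 9.146 m/d
q = K_eq · i = 9.146 × 0.0013 = 0.01189 m/d (same in every zone)
Zone A: v = q/n = 0.01189/0.29 = 0.04100 m/d → t_A = 116/0.04100 = 2829 d
Zone B: v = q/n = 0.01189/0.28 = 0.04246 m/d → t_B = 418/0.04246 = 9843 d
Total t = 2829 + 9843 = 12670 d

12700 days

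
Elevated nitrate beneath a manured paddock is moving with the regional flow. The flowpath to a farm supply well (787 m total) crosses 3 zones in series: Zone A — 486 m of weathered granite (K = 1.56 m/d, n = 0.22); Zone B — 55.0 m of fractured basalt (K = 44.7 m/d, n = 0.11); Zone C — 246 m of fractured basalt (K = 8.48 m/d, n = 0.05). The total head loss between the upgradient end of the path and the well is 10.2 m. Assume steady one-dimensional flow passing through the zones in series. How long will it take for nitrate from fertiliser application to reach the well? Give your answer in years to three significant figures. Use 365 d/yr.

Steady 1-D flow in series ⇒ the Darcy flux q is identical in every zone and the zone head losses add (resistances L/K in series).
Σ(L/K) = 486/1.56 + 55.0/44.7 + 246/8.48 = 311.5 + 1.230 + 29.01 = 341.8 d
q = ΔH / Σ(L/K) = 10.2 / 341.8 = 0.02984 m/d (same in every zone)
Zone A: v = q/n = 0.02984/0.22 = 0.1357 m/d → t_A = 486/0.1357 = 3583 d
Zone B: v = q/n = 0.02984/0.11 = 0.2713 m/d → t_B = 55.0/0.2713 = 202.7 d
Zone C: v = q/n = 0.02984/0.05 = 0.5969 m/d → t_C = 246/0.5969 = 412.1 d
Total t = 3583 + 202.7 + 412.1 = 4198 d
   = 4198 / 365 = 11.5 yr

11.5 years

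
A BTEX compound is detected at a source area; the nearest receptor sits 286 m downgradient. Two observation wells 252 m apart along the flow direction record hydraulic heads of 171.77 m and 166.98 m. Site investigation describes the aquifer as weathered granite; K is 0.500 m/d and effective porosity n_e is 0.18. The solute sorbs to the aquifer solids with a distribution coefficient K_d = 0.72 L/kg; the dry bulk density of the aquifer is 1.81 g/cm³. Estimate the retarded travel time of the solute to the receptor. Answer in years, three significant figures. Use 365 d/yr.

122 years

Hydraulic gradient i = (171.77 − 166.98) / 252 = 4.79 / 252 = 0.01901
Darcy flux q = K·i = 0.500 × 0.01901 = 0.009504 m/d
v_s = q/n_e = 0.009504/0.18 = 0.05280 m/d
Retardation R = 1 + ρ_b·K_d/n = 1 + 1.81×0.72/0.18 = 8.240
Contaminant velocity v_c = v/R = 0.05280/8.240 = 0.006408 m/d
t = L/v_c = 286/0.006408 = 44630 d
   = 44630/365 = 122 yr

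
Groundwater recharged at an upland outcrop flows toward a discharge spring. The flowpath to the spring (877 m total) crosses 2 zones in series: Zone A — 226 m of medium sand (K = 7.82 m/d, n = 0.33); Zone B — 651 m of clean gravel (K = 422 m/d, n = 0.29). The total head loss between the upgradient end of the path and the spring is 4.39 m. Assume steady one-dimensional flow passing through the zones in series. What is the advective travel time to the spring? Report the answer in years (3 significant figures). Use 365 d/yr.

5.00 years

Continuity: the same q passes through each zone, so ΔH = q·Σ(L_j/K_j) — the zones act as resistances in series.
Σ(L/K) = 226/7.82 + 651/422 = 28.90 + 1.543 = 30.44 d
q = ΔH / Σ(L/K) = 4.39 / 30.44 = 0.1442 m/d (same in every zone)
Zone A: v = q/n = 0.1442/0.33 = 0.4370 m/d → t_A = 226/0.4370 = 517.2 d
Zone B: v = q/n = 0.1442/0.29 = 0.4973 m/d → t_B = 651/0.4973 = 1309 d
Total t = 517.2 + 1309 = 1826 d
   = 1826 / 365 = 5.00 yr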